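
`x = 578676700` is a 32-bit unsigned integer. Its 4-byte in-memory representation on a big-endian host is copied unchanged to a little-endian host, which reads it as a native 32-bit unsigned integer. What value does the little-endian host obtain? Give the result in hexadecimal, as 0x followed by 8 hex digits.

578676700 in 32-bit hexadecimal is 0x227DE7DC.
Stored big-endian, the bytes at ascending addresses are 22 7D E7 DC.
Read back as little-endian, the first byte is least significant, giving 0xDCE77D22.

0xDCE77D22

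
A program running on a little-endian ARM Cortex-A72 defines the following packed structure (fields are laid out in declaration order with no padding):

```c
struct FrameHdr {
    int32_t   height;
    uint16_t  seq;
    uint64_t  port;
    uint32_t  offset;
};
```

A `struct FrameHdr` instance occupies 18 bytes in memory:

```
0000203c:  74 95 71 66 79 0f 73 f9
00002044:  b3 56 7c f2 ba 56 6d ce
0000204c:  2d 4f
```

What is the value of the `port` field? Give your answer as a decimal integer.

6249574048774486387

`port` follows `height` (4 B), `seq` (2 B), so it starts at offset 4 + 2 = 6 and occupies 8 bytes.
Bytes at offsets 6..13: 73 F9 B3 56 7C F2 BA 56.
Little-endian: lowest address holds the least-significant byte.
Reassemble most-significant byte first: 56 BA F2 7C 56 B3 F9 73 → 0x56BAF27C56B3F973.
0x56BAF27C56B3F973 = 6249574048774486387.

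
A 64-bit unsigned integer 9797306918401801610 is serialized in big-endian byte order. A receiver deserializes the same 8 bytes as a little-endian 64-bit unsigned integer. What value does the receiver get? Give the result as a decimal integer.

9797306918401801610 in 64-bit hexadecimal is 0x87F706BBE2D0FD8A.
Stored big-endian, the bytes at ascending addresses are 87 F7 06 BB E2 D0 FD 8A.
Read back as little-endian, the first byte is least significant, giving 0x8AFDD0E2BB06F787.
0x8AFDD0E2BB06F787 = 10015390818560833415.

10015390818560833415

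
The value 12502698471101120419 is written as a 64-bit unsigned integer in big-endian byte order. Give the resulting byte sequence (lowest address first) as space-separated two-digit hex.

AD 82 82 04 6F CD 3F A3

12502698471101120419 in hexadecimal, padded to 64 bits, is 0xAD8282046FCD3FA3.
Split into bytes (most-significant first): AD 82 82 04 6F CD 3F A3.
Big-endian: lowest address holds the most-significant byte.
So the memory order matches the most-significant-first order: AD 82 82 04 6F CD 3F A3.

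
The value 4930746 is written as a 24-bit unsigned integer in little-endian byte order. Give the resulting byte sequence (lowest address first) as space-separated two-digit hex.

BA 3C 4B

4930746 in hexadecimal, padded to 24 bits, is 0x4B3CBA.
Split into bytes (most-significant first): 4B 3C BA.
Little-endian: lowest address holds the least-significant byte.
So at ascending addresses the bytes are BA 3C 4B.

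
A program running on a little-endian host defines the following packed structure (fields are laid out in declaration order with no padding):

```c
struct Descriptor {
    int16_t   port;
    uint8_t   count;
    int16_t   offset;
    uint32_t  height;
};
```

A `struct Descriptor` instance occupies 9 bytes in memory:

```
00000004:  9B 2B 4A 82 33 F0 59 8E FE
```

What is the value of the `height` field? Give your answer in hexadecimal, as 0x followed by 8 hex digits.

0xFE8E59F0

`height` follows `port` (2 B), `count` (1 B), `offset` (2 B), so it starts at offset 2 + 1 + 2 = 5 and occupies 4 bytes.
Bytes at offsets 5..8: F0 59 8E FE.
In little-endian order the low byte comes first in memory.
Reassemble most-significant byte first: FE 8E 59 F0 → 0xFE8E59F0.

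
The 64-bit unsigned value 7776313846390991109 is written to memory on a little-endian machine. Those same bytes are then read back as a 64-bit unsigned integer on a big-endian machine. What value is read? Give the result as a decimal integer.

7776313846390991109 in 64-bit hexadecimal is 0x6BEB043E1C162905.
Stored little-endian, the bytes at ascending addresses are 05 29 16 1C 3E 04 EB 6B.
Read back as big-endian, the last byte is least significant, giving 0x0529161C3E04EB6B.
0x0529161C3E04EB6B = 371852754790181739.

371852754790181739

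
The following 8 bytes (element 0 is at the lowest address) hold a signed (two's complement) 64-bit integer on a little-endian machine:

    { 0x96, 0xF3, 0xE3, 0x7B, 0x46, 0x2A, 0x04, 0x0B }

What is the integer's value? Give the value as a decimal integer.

Little-endian: lowest address holds the least-significant byte.
Reassemble most-significant byte first: 0B 04 2A 46 7B E3 F3 96 → 0x0B042A467BE3F396.
0x0B042A467BE3F396 = 793805916538663830.

793805916538663830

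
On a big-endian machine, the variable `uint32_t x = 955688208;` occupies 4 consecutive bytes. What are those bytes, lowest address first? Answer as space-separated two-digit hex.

955688208 in hexadecimal, padded to 32 bits, is 0x38F6A510.
Split into bytes (most-significant first): 38 F6 A5 10.
Big-endian stores the most-significant byte at the lowest address.
So the memory order matches the most-significant-first order: 38 F6 A5 10.

38 F6 A5 10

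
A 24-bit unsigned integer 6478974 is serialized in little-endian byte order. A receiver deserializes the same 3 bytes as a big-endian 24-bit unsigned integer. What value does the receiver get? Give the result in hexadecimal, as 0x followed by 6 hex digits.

0x7EDC62

6478974 in 24-bit hexadecimal is 0x62DC7E.
Stored little-endian, the bytes at ascending addresses are 7E DC 62.
Read back as big-endian, the last byte is least significant, giving 0x7EDC62.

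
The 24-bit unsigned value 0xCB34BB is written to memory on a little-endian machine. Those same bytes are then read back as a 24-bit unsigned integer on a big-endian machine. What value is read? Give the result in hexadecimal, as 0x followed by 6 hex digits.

0xBB34CB

Stored little-endian, the bytes at ascending addresses are BB 34 CB.
Read back as big-endian, the last byte is least significant, giving 0xBB34CB.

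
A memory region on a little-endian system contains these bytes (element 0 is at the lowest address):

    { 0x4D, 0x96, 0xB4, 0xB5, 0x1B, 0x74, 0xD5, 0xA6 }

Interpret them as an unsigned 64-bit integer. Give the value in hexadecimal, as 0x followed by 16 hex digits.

0xA6D5741BB5B4964D

Little-endian: lowest address holds the least-significant byte.
Reassemble most-significant byte first: A6 D5 74 1B B5 B4 96 4D → 0xA6D5741BB5B4964D.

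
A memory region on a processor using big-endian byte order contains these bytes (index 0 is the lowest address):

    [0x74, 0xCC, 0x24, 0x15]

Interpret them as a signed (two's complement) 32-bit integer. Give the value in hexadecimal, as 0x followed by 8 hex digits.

Big-endian stores the most-significant byte at the lowest address.
The bytes are already most-significant first: 0x74CC2415.

0x74CC2415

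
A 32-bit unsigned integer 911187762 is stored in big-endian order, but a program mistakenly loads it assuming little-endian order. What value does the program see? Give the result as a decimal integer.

849301302

911187762 in 32-bit hexadecimal is 0x364F9F32.
Stored big-endian, the bytes at ascending addresses are 36 4F 9F 32.
Read back as little-endian, the first byte is least significant, giving 0x329F4F36.
0x329F4F36 = 849301302.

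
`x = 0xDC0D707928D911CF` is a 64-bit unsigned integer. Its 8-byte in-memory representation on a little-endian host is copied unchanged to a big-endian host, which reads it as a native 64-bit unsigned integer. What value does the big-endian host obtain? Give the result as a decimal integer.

Stored little-endian, the bytes at ascending addresses are CF 11 D9 28 79 70 0D DC.
Read back as big-endian, the last byte is least significant, giving 0xCF11D92879700DDC.
0xCF11D92879700DDC = 14920945808314469852.

14920945808314469852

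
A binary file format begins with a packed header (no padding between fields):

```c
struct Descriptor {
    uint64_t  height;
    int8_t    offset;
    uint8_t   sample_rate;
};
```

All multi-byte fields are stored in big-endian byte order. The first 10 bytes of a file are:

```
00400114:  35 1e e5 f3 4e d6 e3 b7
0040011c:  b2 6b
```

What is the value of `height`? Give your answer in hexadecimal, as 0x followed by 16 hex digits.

`height` is the first field, at byte offset 0, occupying 8 bytes.
Bytes at offsets 0..7: 35 1E E5 F3 4E D6 E3 B7.
Big-endian stores the most-significant byte at the lowest address.
The bytes are already most-significant first: 0x351EE5F34ED6E3B7.

0x351EE5F34ED6E3B7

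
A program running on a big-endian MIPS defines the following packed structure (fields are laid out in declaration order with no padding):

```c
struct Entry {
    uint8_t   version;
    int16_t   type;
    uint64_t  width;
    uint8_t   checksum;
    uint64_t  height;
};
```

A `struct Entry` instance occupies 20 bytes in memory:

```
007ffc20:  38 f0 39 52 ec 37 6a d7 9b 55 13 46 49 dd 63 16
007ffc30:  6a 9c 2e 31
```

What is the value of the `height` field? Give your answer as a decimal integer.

5322519282550844977

`height` follows `version` (1 B), `type` (2 B), `width` (8 B), `checksum` (1 B), so it starts at offset 1 + 2 + 8 + 1 = 12 and occupies 8 bytes.
Bytes at offsets 12..19: 49 DD 63 16 6A 9C 2E 31.
Big-endian stores the most-significant byte at the lowest address.
The bytes are already most-significant first: 0x49DD63166A9C2E31.
0x49DD63166A9C2E31 = 5322519282550844977.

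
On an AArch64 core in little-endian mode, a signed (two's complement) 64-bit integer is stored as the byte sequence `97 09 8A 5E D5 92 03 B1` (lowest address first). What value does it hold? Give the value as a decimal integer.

-5691544058954380905

Little-endian stores the least-significant byte at the lowest address.
Reassemble most-significant byte first: B1 03 92 D5 5E 8A 09 97 → 0xB10392D55E8A0997.
Top bit is set, so as a signed 64-bit value this is 0xB10392D55E8A0997 − 2^64 = -5691544058954380905.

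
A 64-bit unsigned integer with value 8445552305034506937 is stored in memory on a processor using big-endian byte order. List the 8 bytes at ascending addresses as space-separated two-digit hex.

8445552305034506937 in hexadecimal, padded to 64 bits, is 0x7534A113319032B9.
Split into bytes (most-significant first): 75 34 A1 13 31 90 32 B9.
Big-endian: lowest address holds the most-significant byte.
So the memory order matches the most-significant-first order: 75 34 A1 13 31 90 32 B9.

75 34 A1 13 31 90 32 B9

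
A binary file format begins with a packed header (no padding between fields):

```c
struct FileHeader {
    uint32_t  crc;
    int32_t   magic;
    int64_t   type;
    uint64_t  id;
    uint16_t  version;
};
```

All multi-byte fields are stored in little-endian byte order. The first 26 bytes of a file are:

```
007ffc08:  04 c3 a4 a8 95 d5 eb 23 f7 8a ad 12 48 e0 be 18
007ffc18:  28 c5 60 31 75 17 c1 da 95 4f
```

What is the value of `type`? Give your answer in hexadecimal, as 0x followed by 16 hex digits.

0x18BEE04812AD8AF7

`type` follows `crc` (4 B), `magic` (4 B), so it starts at offset 4 + 4 = 8 and occupies 8 bytes.
Bytes at offsets 8..15: F7 8A AD 12 48 E0 BE 18.
Little-endian: lowest address holds the least-significant byte.
Reassemble most-significant byte first: 18 BE E0 48 12 AD 8A F7 → 0x18BEE04812AD8AF7.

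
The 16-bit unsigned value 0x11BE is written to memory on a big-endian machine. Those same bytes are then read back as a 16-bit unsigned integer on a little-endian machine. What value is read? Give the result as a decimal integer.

48657

Stored big-endian, the bytes at ascending addresses are 11 BE.
Read back as little-endian, the first byte is least significant, giving 0xBE11.
0xBE11 = 48657.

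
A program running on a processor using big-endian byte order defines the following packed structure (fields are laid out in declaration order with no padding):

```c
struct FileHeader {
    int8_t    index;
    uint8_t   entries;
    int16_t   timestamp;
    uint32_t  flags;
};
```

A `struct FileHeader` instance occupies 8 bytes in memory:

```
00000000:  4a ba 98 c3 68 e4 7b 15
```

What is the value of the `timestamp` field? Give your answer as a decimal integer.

-26429

`timestamp` follows `index` (1 B), `entries` (1 B), so it starts at offset 1 + 1 = 2 and occupies 2 bytes.
Bytes at offsets 2..3: 98 C3.
Big-endian: lowest address holds the most-significant byte.
The bytes are already most-significant first: 0x98C3.
Top bit is set, so as a signed 16-bit value this is 0x98C3 − 2^16 = -26429.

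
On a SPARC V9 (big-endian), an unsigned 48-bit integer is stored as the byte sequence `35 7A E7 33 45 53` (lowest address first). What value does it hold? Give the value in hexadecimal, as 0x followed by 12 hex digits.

0x357AE7334553

Big-endian: lowest address holds the most-significant byte.
The bytes are already most-significant first: 0x357AE7334553.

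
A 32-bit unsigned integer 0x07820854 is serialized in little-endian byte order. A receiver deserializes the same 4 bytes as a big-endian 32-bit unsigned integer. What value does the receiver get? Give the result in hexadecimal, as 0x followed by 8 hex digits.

Stored little-endian, the bytes at ascending addresses are 54 08 82 07.
Read back as big-endian, the last byte is least significant, giving 0x54088207.

0x54088207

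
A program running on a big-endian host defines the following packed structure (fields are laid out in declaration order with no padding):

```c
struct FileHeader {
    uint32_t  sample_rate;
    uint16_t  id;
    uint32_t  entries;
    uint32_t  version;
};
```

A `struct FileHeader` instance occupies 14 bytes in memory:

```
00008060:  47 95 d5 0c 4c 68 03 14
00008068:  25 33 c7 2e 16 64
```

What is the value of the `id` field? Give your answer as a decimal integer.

19560

`id` follows `sample_rate` (4 bytes), so it starts at byte offset 4 and occupies 2 bytes.
Bytes at offsets 4..5: 4C 68.
Big-endian stores the most-significant byte at the lowest address.
The bytes are already most-significant first: 0x4C68.
0x4C68 = 19560.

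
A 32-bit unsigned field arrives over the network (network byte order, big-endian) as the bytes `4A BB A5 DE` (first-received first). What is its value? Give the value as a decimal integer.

Big-endian: lowest address holds the most-significant byte.
The bytes are already most-significant first: 0x4ABBA5DE.
0x4ABBA5DE = 1253811678.

1253811678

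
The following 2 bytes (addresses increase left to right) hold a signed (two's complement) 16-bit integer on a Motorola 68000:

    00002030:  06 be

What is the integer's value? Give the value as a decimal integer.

Big-endian stores the most-significant byte at the lowest address.
The bytes are already most-significant first: 0x06BE.
0x06BE = 1726.

1726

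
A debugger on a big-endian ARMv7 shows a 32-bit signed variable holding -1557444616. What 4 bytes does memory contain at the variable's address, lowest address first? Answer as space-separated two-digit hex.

Two's complement of -1557444616 in 32 bits: 1557444616 = 0x5CD4B808; invert → 0xA32B47F7; add 1 → 0xA32B47F8.
Split into bytes (most-significant first): A3 2B 47 F8.
Big-endian: lowest address holds the most-significant byte.
So the memory order matches the most-significant-first order: A3 2B 47 F8.

A3 2B 47 F8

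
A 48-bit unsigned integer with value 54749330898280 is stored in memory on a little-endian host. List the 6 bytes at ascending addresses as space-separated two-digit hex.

54749330898280 in hexadecimal, padded to 48 bits, is 0x31CB526B7D68.
Split into bytes (most-significant first): 31 CB 52 6B 7D 68.
Little-endian: lowest address holds the least-significant byte.
So at ascending addresses the bytes are 68 7D 6B 52 CB 31.

68 7D 6B 52 CB 31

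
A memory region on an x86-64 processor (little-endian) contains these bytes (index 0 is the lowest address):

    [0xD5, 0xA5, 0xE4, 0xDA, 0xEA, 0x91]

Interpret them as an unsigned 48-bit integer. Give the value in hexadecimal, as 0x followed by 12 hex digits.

Little-endian stores the least-significant byte at the lowest address.
Reassemble most-significant byte first: 91 EA DA E4 A5 D5 → 0x91EADAE4A5D5.

0x91EADAE4A5D5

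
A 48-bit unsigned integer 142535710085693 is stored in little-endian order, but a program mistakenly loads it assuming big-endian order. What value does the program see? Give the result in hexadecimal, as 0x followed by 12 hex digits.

142535710085693 in 48-bit hexadecimal is 0x81A2AE5E123D.
Stored little-endian, the bytes at ascending addresses are 3D 12 5E AE A2 81.
Read back as big-endian, the last byte is least significant, giving 0x3D125EAEA281.

0x3D125EAEA281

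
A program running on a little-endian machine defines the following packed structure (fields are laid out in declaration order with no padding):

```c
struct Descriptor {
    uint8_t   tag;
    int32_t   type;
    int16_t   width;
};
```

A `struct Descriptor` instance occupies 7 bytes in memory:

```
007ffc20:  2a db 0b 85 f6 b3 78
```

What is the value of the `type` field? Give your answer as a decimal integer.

-159052837

`type` follows `tag` (1 byte), so it starts at byte offset 1 and occupies 4 bytes.
Bytes at offsets 1..4: DB 0B 85 F6.
Little-endian: lowest address holds the least-significant byte.
Reassemble most-significant byte first: F6 85 0B DB → 0xF6850BDB.
Top bit is set, so as a signed 32-bit value this is 0xF6850BDB − 2^32 = -159052837.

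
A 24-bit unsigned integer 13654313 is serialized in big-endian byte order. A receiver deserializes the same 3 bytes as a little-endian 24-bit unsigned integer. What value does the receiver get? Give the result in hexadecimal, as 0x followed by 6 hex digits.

0x2959D0

13654313 in 24-bit hexadecimal is 0xD05929.
Stored big-endian, the bytes at ascending addresses are D0 59 29.
Read back as little-endian, the first byte is least significant, giving 0x2959D0.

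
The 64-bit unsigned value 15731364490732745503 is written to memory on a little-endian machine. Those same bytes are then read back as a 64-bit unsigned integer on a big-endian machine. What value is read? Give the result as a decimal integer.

15731364490732745503 in 64-bit hexadecimal is 0xDA5108A7EE51B31F.
Stored little-endian, the bytes at ascending addresses are 1F B3 51 EE A7 08 51 DA.
Read back as big-endian, the last byte is least significant, giving 0x1FB351EEA70851DA.
0x1FB351EEA70851DA = 2284259521453380058.

2284259521453380058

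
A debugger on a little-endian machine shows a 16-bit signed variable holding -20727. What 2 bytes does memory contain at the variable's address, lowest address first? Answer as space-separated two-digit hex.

09 AF

Two's complement of -20727 in 16 bits: 20727 = 0x50F7; invert → 0xAF08; add 1 → 0xAF09.
Split into bytes (most-significant first): AF 09.
Little-endian: lowest address holds the least-significant byte.
So at ascending addresses the bytes are 09 AF.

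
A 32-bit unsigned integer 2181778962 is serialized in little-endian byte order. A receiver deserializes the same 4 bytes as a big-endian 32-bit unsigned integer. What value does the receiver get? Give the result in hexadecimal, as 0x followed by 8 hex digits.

2181778962 in 32-bit hexadecimal is 0x820B4E12.
Stored little-endian, the bytes at ascending addresses are 12 4E 0B 82.
Read back as big-endian, the last byte is least significant, giving 0x124E0B82.

0x124E0B82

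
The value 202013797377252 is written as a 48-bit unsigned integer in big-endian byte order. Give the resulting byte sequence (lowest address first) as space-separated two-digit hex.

202013797377252 in hexadecimal, padded to 48 bits, is 0xB7BB00A1E4E4.
Split into bytes (most-significant first): B7 BB 00 A1 E4 E4.
Big-endian stores the most-significant byte at the lowest address.
So the memory order matches the most-significant-first order: B7 BB 00 A1 E4 E4.

B7 BB 00 A1 E4 E4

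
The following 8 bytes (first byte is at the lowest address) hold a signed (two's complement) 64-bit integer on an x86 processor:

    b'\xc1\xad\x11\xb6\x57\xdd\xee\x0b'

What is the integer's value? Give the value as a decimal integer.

859867947660848577

Little-endian: lowest address holds the least-significant byte.
Reassemble most-significant byte first: 0B EE DD 57 B6 11 AD C1 → 0x0BEEDD57B611ADC1.
0x0BEEDD57B611ADC1 = 859867947660848577.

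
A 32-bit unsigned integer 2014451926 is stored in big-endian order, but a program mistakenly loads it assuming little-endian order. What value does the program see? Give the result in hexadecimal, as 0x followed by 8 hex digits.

0xD6181278

2014451926 in 32-bit hexadecimal is 0x781218D6.
Stored big-endian, the bytes at ascending addresses are 78 12 18 D6.
Read back as little-endian, the first byte is least significant, giving 0xD6181278.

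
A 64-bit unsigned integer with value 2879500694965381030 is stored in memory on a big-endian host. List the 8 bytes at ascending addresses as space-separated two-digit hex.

27 F6 0A A0 35 E6 E7 A6

2879500694965381030 in hexadecimal, padded to 64 bits, is 0x27F60AA035E6E7A6.
Split into bytes (most-significant first): 27 F6 0A A0 35 E6 E7 A6.
In big-endian order the high byte comes first in memory.
So the memory order matches the most-significant-first order: 27 F6 0A A0 35 E6 E7 A6.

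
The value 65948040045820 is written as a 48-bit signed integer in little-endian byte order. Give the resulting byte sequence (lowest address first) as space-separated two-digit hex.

FC 24 80 B9 FA 3B

65948040045820 in hexadecimal, padded to 48 bits, is 0x3BFAB98024FC.
Split into bytes (most-significant first): 3B FA B9 80 24 FC.
Little-endian stores the least-significant byte at the lowest address.
So at ascending addresses the bytes are FC 24 80 B9 FA 3B.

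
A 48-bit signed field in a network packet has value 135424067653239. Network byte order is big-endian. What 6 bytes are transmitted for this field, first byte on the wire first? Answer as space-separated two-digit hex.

135424067653239 in hexadecimal, padded to 48 bits, is 0x7B2ADF724E77.
Split into bytes (most-significant first): 7B 2A DF 72 4E 77.
Big-endian stores the most-significant byte at the lowest address.
So the memory order matches the most-significant-first order: 7B 2A DF 72 4E 77.

7B 2A DF 72 4E 77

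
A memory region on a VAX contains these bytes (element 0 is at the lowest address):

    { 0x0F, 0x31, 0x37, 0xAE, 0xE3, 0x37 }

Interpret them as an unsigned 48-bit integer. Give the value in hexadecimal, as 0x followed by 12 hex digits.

0x37E3AE37310F

In little-endian order the low byte comes first in memory.
Reassemble most-significant byte first: 37 E3 AE 37 31 0F → 0x37E3AE37310F.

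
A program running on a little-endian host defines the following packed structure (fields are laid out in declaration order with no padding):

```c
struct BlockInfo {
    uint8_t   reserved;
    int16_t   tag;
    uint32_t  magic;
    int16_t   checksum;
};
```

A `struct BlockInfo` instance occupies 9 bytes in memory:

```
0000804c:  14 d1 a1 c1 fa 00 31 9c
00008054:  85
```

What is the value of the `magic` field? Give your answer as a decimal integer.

`magic` follows `reserved` (1 B), `tag` (2 B), so it starts at offset 1 + 2 = 3 and occupies 4 bytes.
Bytes at offsets 3..6: C1 FA 00 31.
In little-endian order the low byte comes first in memory.
Reassemble most-significant byte first: 31 00 FA C1 → 0x3100FAC1.
0x3100FAC1 = 822147777.

822147777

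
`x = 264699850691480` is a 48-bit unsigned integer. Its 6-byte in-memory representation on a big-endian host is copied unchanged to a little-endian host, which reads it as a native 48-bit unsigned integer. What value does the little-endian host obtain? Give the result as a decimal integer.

167759581069040

264699850691480 in 48-bit hexadecimal is 0xF0BE3C929398.
Stored big-endian, the bytes at ascending addresses are F0 BE 3C 92 93 98.
Read back as little-endian, the first byte is least significant, giving 0x9893923CBEF0.
0x9893923CBEF0 = 167759581069040.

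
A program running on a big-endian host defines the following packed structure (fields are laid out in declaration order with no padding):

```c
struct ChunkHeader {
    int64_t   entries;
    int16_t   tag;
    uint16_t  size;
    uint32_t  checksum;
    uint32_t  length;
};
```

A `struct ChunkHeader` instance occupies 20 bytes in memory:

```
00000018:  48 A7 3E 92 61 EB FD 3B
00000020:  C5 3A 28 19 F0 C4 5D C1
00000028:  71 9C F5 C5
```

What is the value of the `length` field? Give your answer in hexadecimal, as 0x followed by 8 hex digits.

`length` follows `entries` (8 B), `tag` (2 B), `size` (2 B), `checksum` (4 B), so it starts at offset 8 + 2 + 2 + 4 = 16 and occupies 4 bytes.
Bytes at offsets 16..19: 71 9C F5 C5.
Big-endian: lowest address holds the most-significant byte.
The bytes are already most-significant first: 0x719CF5C5.

0x719CF5C5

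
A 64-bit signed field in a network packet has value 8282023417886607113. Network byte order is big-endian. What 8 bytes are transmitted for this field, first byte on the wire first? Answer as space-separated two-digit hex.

72 EF A8 6B 24 99 07 09

8282023417886607113 in hexadecimal, padded to 64 bits, is 0x72EFA86B24990709.
Split into bytes (most-significant first): 72 EF A8 6B 24 99 07 09.
Big-endian stores the most-significant byte at the lowest address.
So the memory order matches the most-significant-first order: 72 EF A8 6B 24 99 07 09.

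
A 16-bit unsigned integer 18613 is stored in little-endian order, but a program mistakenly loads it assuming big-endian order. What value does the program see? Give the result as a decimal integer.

18613 in 16-bit hexadecimal is 0x48B5.
Stored little-endian, the bytes at ascending addresses are B5 48.
Read back as big-endian, the last byte is least significant, giving 0xB548.
0xB548 = 46408.

46408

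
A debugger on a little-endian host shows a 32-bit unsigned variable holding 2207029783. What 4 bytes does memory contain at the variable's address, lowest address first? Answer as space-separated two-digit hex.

17 9A 8C 83

2207029783 in hexadecimal, padded to 32 bits, is 0x838C9A17.
Split into bytes (most-significant first): 83 8C 9A 17.
In little-endian order the low byte comes first in memory.
So at ascending addresses the bytes are 17 9A 8C 83.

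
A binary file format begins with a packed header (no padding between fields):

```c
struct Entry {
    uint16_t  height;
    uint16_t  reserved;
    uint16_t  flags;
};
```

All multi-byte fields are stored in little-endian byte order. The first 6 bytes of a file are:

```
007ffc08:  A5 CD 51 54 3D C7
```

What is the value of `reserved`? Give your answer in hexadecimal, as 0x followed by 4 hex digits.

`reserved` follows `height` (2 bytes), so it starts at byte offset 2 and occupies 2 bytes.
Bytes at offsets 2..3: 51 54.
Little-endian: lowest address holds the least-significant byte.
Reassemble most-significant byte first: 54 51 → 0x5451.

0x5451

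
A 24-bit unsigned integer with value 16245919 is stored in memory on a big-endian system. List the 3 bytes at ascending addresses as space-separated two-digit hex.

16245919 in hexadecimal, padded to 24 bits, is 0xF7E49F.
Split into bytes (most-significant first): F7 E4 9F.
In big-endian order the high byte comes first in memory.
So the memory order matches the most-significant-first order: F7 E4 9F.

F7 E4 9F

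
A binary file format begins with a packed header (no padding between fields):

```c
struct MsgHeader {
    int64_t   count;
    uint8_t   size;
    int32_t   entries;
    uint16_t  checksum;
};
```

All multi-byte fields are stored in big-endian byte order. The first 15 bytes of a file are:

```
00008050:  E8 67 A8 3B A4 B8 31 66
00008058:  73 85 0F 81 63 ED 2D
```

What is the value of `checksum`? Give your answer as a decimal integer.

60717

`checksum` follows `count` (8 B), `size` (1 B), `entries` (4 B), so it starts at offset 8 + 1 + 4 = 13 and occupies 2 bytes.
Bytes at offsets 13..14: ED 2D.
Big-endian: lowest address holds the most-significant byte.
The bytes are already most-significant first: 0xED2D.
0xED2D = 60717.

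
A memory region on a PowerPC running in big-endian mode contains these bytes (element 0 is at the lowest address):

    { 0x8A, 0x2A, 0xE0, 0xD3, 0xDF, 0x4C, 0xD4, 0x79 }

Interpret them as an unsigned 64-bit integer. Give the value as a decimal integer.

9956017126844978297

Big-endian: lowest address holds the most-significant byte.
The bytes are already most-significant first: 0x8A2AE0D3DF4CD479.
0x8A2AE0D3DF4CD479 = 9956017126844978297.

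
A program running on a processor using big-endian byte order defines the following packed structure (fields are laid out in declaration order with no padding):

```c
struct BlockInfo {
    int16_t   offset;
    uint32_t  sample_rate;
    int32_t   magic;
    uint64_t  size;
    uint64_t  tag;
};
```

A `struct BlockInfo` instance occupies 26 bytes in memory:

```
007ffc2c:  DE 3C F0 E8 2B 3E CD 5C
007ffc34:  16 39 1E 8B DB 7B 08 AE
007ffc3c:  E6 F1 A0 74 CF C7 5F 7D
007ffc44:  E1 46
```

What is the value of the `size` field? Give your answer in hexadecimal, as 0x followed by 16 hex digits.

0x1E8BDB7B08AEE6F1

`size` follows `offset` (2 B), `sample_rate` (4 B), `magic` (4 B), so it starts at offset 2 + 4 + 4 = 10 and occupies 8 bytes.
Bytes at offsets 10..17: 1E 8B DB 7B 08 AE E6 F1.
In big-endian order the high byte comes first in memory.
The bytes are already most-significant first: 0x1E8BDB7B08AEE6F1.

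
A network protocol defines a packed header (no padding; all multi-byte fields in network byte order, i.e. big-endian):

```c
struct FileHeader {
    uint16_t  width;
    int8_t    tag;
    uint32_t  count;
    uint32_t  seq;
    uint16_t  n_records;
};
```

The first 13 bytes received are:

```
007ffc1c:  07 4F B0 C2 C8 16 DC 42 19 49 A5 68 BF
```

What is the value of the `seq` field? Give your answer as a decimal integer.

`seq` follows `width` (2 B), `tag` (1 B), `count` (4 B), so it starts at offset 2 + 1 + 4 = 7 and occupies 4 bytes.
Bytes at offsets 7..10: 42 19 49 A5.
In big-endian order the high byte comes first in memory.
The bytes are already most-significant first: 0x421949A5.
0x421949A5 = 1108953509.

1108953509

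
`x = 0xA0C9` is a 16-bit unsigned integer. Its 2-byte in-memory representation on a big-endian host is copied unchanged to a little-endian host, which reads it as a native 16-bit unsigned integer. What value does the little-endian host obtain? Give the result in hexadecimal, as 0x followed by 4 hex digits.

0xC9A0

Stored big-endian, the bytes at ascending addresses are A0 C9.
Read back as little-endian, the first byte is least significant, giving 0xC9A0.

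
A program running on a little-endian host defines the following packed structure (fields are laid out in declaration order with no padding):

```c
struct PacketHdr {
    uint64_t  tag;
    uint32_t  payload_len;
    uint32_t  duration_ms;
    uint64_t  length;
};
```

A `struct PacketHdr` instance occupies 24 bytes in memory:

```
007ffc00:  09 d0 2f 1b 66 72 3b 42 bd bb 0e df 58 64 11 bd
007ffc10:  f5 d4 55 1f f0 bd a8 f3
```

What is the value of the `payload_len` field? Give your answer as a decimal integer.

`payload_len` follows `tag` (8 bytes), so it starts at byte offset 8 and occupies 4 bytes.
Bytes at offsets 8..11: BD BB 0E DF.
Little-endian stores the least-significant byte at the lowest address.
Reassemble most-significant byte first: DF 0E BB BD → 0xDF0EBBBD.
0xDF0EBBBD = 3742284733.

3742284733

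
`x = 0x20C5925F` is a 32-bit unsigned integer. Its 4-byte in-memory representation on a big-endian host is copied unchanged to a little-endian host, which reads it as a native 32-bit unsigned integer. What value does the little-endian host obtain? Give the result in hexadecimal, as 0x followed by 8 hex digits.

0x5F92C520

Stored big-endian, the bytes at ascending addresses are 20 C5 92 5F.
Read back as little-endian, the first byte is least significant, giving 0x5F92C520.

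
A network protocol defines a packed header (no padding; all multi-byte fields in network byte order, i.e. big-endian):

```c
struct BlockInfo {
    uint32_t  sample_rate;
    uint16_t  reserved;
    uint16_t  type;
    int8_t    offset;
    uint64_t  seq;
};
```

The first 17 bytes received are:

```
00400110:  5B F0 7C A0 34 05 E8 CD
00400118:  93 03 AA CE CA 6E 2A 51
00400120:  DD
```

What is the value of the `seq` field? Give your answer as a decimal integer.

`seq` follows `sample_rate` (4 B), `reserved` (2 B), `type` (2 B), `offset` (1 B), so it starts at offset 4 + 2 + 2 + 1 = 9 and occupies 8 bytes.
Bytes at offsets 9..16: 03 AA CE CA 6E 2A 51 DD.
Big-endian stores the most-significant byte at the lowest address.
The bytes are already most-significant first: 0x03AACECA6E2A51DD.
0x03AACECA6E2A51DD = 264250896981578205.

264250896981578205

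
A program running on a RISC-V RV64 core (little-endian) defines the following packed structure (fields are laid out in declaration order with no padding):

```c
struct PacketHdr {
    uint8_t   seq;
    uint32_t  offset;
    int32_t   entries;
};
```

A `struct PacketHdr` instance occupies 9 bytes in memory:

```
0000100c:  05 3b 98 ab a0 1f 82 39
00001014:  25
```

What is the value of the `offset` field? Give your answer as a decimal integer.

2695600187

`offset` follows `seq` (1 byte), so it starts at byte offset 1 and occupies 4 bytes.
Bytes at offsets 1..4: 3B 98 AB A0.
Little-endian: lowest address holds the least-significant byte.
Reassemble most-significant byte first: A0 AB 98 3B → 0xA0AB983B.
0xA0AB983B = 2695600187.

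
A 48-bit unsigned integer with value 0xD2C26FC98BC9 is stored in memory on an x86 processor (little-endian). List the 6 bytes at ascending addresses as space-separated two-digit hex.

Split into bytes (most-significant first): D2 C2 6F C9 8B C9.
Little-endian: lowest address holds the least-significant byte.
So at ascending addresses the bytes are C9 8B C9 6F C2 D2.

C9 8B C9 6F C2 D2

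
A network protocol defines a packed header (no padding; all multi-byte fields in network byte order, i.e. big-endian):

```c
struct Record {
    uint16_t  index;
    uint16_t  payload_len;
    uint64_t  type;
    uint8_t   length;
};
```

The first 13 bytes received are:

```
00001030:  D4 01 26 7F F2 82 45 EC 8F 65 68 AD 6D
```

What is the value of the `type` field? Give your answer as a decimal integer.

`type` follows `index` (2 B), `payload_len` (2 B), so it starts at offset 2 + 2 = 4 and occupies 8 bytes.
Bytes at offsets 4..11: F2 82 45 EC 8F 65 68 AD.
In big-endian order the high byte comes first in memory.
The bytes are already most-significant first: 0xF28245EC8F6568AD.
0xF28245EC8F6568AD = 17474606386471332013.

17474606386471332013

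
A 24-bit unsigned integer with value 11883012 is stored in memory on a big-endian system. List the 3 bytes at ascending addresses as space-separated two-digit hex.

B5 52 04

11883012 in hexadecimal, padded to 24 bits, is 0xB55204.
Split into bytes (most-significant first): B5 52 04.
In big-endian order the high byte comes first in memory.
So the memory order matches the most-significant-first order: B5 52 04.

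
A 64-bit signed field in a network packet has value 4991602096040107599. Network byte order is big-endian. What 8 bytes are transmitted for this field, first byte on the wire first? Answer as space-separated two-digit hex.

45 45 BB A8 E2 90 DE 4F

4991602096040107599 in hexadecimal, padded to 64 bits, is 0x4545BBA8E290DE4F.
Split into bytes (most-significant first): 45 45 BB A8 E2 90 DE 4F.
In big-endian order the high byte comes first in memory.
So the memory order matches the most-significant-first order: 45 45 BB A8 E2 90 DE 4F.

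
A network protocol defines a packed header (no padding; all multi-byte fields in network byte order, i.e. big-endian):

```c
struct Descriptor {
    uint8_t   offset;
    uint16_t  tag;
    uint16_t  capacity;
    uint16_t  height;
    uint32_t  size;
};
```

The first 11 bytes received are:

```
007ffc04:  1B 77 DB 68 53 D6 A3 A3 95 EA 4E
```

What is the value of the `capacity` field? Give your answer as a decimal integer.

`capacity` follows `offset` (1 B), `tag` (2 B), so it starts at offset 1 + 2 = 3 and occupies 2 bytes.
Bytes at offsets 3..4: 68 53.
Big-endian stores the most-significant byte at the lowest address.
The bytes are already most-significant first: 0x6853.
0x6853 = 26707.

26707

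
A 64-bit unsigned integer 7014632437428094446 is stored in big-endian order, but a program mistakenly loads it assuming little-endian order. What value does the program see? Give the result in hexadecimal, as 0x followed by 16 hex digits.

0xEE85D56609FB5861

7014632437428094446 in 64-bit hexadecimal is 0x6158FB0966D585EE.
Stored big-endian, the bytes at ascending addresses are 61 58 FB 09 66 D5 85 EE.
Read back as little-endian, the first byte is least significant, giving 0xEE85D56609FB5861.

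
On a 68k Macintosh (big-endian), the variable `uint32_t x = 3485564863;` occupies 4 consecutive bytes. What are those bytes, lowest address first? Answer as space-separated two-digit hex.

3485564863 in hexadecimal, padded to 32 bits, is 0xCFC17FBF.
Split into bytes (most-significant first): CF C1 7F BF.
Big-endian stores the most-significant byte at the lowest address.
So the memory order matches the most-significant-first order: CF C1 7F BF.

CF C1 7F BF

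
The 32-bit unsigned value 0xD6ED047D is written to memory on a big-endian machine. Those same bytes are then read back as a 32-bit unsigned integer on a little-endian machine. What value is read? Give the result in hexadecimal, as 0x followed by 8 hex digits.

Stored big-endian, the bytes at ascending addresses are D6 ED 04 7D.
Read back as little-endian, the first byte is least significant, giving 0x7D04EDD6.

0x7D04EDD6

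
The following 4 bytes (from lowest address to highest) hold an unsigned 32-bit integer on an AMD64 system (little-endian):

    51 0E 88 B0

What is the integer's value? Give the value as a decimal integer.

2961706577

In little-endian order the low byte comes first in memory.
Reassemble most-significant byte first: B0 88 0E 51 → 0xB0880E51.
0xB0880E51 = 2961706577.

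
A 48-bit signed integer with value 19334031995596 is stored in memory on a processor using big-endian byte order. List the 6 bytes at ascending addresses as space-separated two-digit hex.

11 95 8E 1B F2 CC

19334031995596 in hexadecimal, padded to 48 bits, is 0x11958E1BF2CC.
Split into bytes (most-significant first): 11 95 8E 1B F2 CC.
In big-endian order the high byte comes first in memory.
So the memory order matches the most-significant-first order: 11 95 8E 1B F2 CC.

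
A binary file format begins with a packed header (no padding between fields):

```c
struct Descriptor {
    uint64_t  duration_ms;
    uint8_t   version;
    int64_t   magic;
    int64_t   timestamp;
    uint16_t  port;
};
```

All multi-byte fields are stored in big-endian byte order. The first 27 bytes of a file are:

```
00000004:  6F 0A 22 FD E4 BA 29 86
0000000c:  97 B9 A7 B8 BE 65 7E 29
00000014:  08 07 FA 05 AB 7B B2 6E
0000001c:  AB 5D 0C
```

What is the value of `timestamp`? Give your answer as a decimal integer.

`timestamp` follows `duration_ms` (8 B), `version` (1 B), `magic` (8 B), so it starts at offset 8 + 1 + 8 = 17 and occupies 8 bytes.
Bytes at offsets 17..24: 07 FA 05 AB 7B B2 6E AB.
In big-endian order the high byte comes first in memory.
The bytes are already most-significant first: 0x07FA05AB7BB26EAB.
0x07FA05AB7BB26EAB = 574778136515997355.

574778136515997355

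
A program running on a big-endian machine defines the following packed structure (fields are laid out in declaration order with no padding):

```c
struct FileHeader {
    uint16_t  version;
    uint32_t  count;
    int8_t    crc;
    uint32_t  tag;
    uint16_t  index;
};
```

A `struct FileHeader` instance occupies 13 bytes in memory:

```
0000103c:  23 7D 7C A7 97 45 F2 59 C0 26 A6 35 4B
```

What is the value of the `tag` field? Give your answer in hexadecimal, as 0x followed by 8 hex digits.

0x59C026A6

`tag` follows `version` (2 B), `count` (4 B), `crc` (1 B), so it starts at offset 2 + 4 + 1 = 7 and occupies 4 bytes.
Bytes at offsets 7..10: 59 C0 26 A6.
Big-endian: lowest address holds the most-significant byte.
The bytes are already most-significant first: 0x59C026A6.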